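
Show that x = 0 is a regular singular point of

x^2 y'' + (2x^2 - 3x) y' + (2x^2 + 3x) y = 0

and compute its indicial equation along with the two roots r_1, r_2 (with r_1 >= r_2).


Divide by x^2 to reach normal form y'' + P_1(x) y' + P_2(x) y = 0 with P_1(x) = 2 - 3/x and P_2(x) = 2 + 3/x.
x = 0 is a singular point because the y'-coefficient 2 - 3/x has a pole at x = 0 and the y-coefficient 2 + 3/x has a pole at x = 0.
It is a regular singular point because x P_1(x) = p(x) = 2x - 3 and x^2 P_2(x) = q(x) = 2x^2 + 3x are polynomials, hence analytic at x = 0.
p(0) = -3,  q(0) = 0.
Indicial equation: r(r-1) + p(0) r + q(0) = 0, i.e. r^2 + (p(0) - 1) r + q(0) = 0, i.e. r^2 - 4 r = 0.
Discriminant: (-4)^2 - 4(0) = 16, so r = (4 ± 4)/2.
Solving: r_1 = 4, r_2 = 0.

indicial: r^2 - 4 r = 0; roots r_1 = 4, r_2 = 0


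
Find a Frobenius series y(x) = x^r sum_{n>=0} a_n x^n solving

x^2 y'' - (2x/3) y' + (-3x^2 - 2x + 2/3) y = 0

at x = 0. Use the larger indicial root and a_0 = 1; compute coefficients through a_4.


Write in Frobenius form y'' + (p(x)/x) y' + (q(x)/x^2) y = 0:
  p(x) = -2/3,  q(x) = -3x^2 - 2x + 2/3.
Indicial equation: r(r-1) + (-2/3) r + (2/3) = 0 -> roots r_1 = 1, r_2 = 2/3.
Take r = r_1 = 1. Let y(x) = x^r sum_{n>=0} a_n x^n with a_0 = 1.
Substitute y = x^r sum a_n x^n and match x^{r+n}. The recurrence is
  D(n) a_n - 2 a_{n-1} - 3 a_{n-2} = 0,  where D(n) = (r+n)(r+n-1) + (-2/3)(r+n) + (2/3).
  a_n = [2 a_{n-1} + 3 a_{n-2}] / D(n).
Since the indicial polynomial factors as (r - r_1)(r - r_2), D(n) = (r_1 + n - r_1)(r_1 + n - r_2) = n(n + 1/3).
Evaluating step by step (a_0 = 1):
  n = 1: D(1) = 1(1 + 1/3) = 4/3; numerator = 2(1) = 2; a_1 = (2)/(4/3) = 3/2
  n = 2: D(2) = 2(2 + 1/3) = 14/3; numerator = 2(3/2) + 3(1) = 6; a_2 = (6)/(14/3) = 9/7
  n = 3: D(3) = 3(3 + 1/3) = 10; numerator = 2(9/7) + 3(3/2) = 99/14; a_3 = (99/14)/(10) = 99/140
  n = 4: D(4) = 4(4 + 1/3) = 52/3; numerator = 2(99/140) + 3(9/7) = 369/70; a_4 = (369/70)/(52/3) = 1107/3640

r = 1; a_0 = 1; a_1 = 3/2; a_2 = 9/7; a_3 = 99/140; a_4 = 1107/3640


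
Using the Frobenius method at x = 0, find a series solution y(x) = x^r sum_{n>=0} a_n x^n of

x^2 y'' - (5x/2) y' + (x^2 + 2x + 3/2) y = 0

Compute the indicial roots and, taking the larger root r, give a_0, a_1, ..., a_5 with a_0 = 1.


Write in Frobenius form y'' + (p(x)/x) y' + (q(x)/x^2) y = 0:
  p(x) = -5/2,  q(x) = x^2 + 2x + 3/2.
Indicial equation: r(r-1) + (-5/2) r + (3/2) = 0 -> roots r_1 = 3, r_2 = 1/2.
Take r = r_1 = 3. Let y(x) = x^r sum_{n>=0} a_n x^n with a_0 = 1.
Substitute y = x^r sum a_n x^n and match x^{r+n}. The recurrence is
  D(n) a_n + 2 a_{n-1} + 1 a_{n-2} = 0,  where D(n) = (r+n)(r+n-1) + (-5/2)(r+n) + (3/2).
  a_n = [-2 a_{n-1} - 1 a_{n-2}] / D(n).
Since the indicial polynomial factors as (r - r_1)(r - r_2), D(n) = (r_1 + n - r_1)(r_1 + n - r_2) = n(n + 5/2).
Evaluating step by step (a_0 = 1):
  n = 1: D(1) = 1(1 + 5/2) = 7/2; numerator = -2(1) = -2; a_1 = (-2)/(7/2) = -4/7
  n = 2: D(2) = 2(2 + 5/2) = 9; numerator = -2(-4/7) - 1(1) = 1/7; a_2 = (1/7)/(9) = 1/63
  n = 3: D(3) = 3(3 + 5/2) = 33/2; numerator = -2(1/63) - 1(-4/7) = 34/63; a_3 = (34/63)/(33/2) = 68/2079
  n = 4: D(4) = 4(4 + 5/2) = 26; numerator = -2(68/2079) - 1(1/63) = -169/2079; a_4 = (-169/2079)/(26) = -13/4158
  n = 5: D(5) = 5(5 + 5/2) = 75/2; numerator = -2(-13/4158) - 1(68/2079) = -5/189; a_5 = (-5/189)/(75/2) = -2/2835

r = 3; a_0 = 1; a_1 = -4/7; a_2 = 1/63; a_3 = 68/2079; a_4 = -13/4158; a_5 = -2/2835


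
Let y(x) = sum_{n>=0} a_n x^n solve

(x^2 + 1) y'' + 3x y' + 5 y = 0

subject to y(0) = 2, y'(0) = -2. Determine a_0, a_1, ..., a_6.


Ansatz: y(x) = sum_{n>=0} a_n x^n, so y'(x) = sum_{n>=1} n a_n x^(n-1) and y''(x) = sum_{n>=2} n(n-1) a_n x^(n-2).
Substitute into P(x) y'' + Q(x) y' + R(x) y = 0 with P(x) = x^2 + 1, Q(x) = 3x, R(x) = 5, and match powers of x.
Initial conditions: a_0 = 2, a_1 = -2.
Setting the coefficient of each power of x to zero and solving order by order (substituting the coefficients already found):
  x^0: 2 a_2 + 5 a_0 = 0  ->  2 a_2 = -5 a_0 = -10  ->  a_2 = -5
  x^1: 6 a_3 + 8 a_1 = 0  ->  6 a_3 = -8 a_1 = 16  ->  a_3 = 8/3
  x^2: 12 a_4 + 13 a_2 = 0  ->  12 a_4 = -13 a_2 = 65  ->  a_4 = 65/12
  x^3: 20 a_5 + 20 a_3 = 0  ->  20 a_5 = -20 a_3 = -160/3  ->  a_5 = -8/3
  x^4: 30 a_6 + 29 a_4 = 0  ->  30 a_6 = -29 a_4 = -1885/12  ->  a_6 = -377/72
Truncated series: y(x) = 2 - 2 x - 5 x^2 + (8/3) x^3 + (65/12) x^4 - (8/3) x^5 - (377/72) x^6 + O(x^7).

a_0 = 2; a_1 = -2; a_2 = -5; a_3 = 8/3; a_4 = 65/12; a_5 = -8/3; a_6 = -377/72


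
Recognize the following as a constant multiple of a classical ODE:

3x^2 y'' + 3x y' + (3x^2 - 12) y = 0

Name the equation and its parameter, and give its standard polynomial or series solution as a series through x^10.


All three coefficients share the factor 3; dividing through by 3 gives  x^2 y'' + x y' + (x^2 - 4) y = 0.
This matches the Bessel equation x^2 y'' + x y' + (x^2 - nu^2) y = 0 with nu^2 = 4, so nu = 2; the solution bounded at x = 0 is J_2(x).
Frobenius at x = 0: indicial roots ±nu; for r = nu the recurrence k(k + 2nu) c_k = -c_{k-2} gives the standard series J_nu(x) = sum_{k>=0} (-1)^k / (k! (k+nu)!) (x/2)^(2k+nu). Evaluate the first 5 terms:
  k = 0: (-1)^0 / (0! * 2! * 2^2) x^2 = 1/(1*2*4) x^2 = (1/8) x^2
  k = 1: (-1)^1 / (1! * 3! * 2^4) x^4 = -1/(1*6*16) x^4 = (-1/96) x^4
  k = 2: (-1)^2 / (2! * 4! * 2^6) x^6 = 1/(2*24*64) x^6 = (1/3072) x^6
  k = 3: (-1)^3 / (3! * 5! * 2^8) x^8 = -1/(6*120*256) x^8 = (-1/184320) x^8
  k = 4: (-1)^4 / (4! * 6! * 2^10) x^10 = 1/(24*720*1024) x^10 = (1/17694720) x^10
Hence J_2(x) = x^10/17694720 - x^8/184320 + x^6/3072 - x^4/96 + x^2/8 + ....

J_2(x); series = x^10/17694720 - x^8/184320 + x^6/3072 - x^4/96 + x^2/8


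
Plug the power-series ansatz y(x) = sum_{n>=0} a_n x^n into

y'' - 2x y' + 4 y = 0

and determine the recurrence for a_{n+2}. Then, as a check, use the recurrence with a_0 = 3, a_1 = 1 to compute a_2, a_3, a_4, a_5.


Substitute y = sum_n a_n x^n.
y''(x) has coefficient (n+2)(n+1) a_{n+2} at x^n;
-2 x y'(x) has coefficient -2 n a_n at x^n (shift);
4 y(x) has coefficient 4 a_n at x^n.
Matching x^n: (n+2)(n+1) a_{n+2} + (-2n + 4) a_n = 0.
Thus a_{n+2} = (2n - 4) / ((n+1)(n+2)) * a_n.

Check with a_0 = 3, a_1 = 1 (apply the recurrence for n = 0, 1, 2, 3): a_0 = 3, a_1 = 1, a_2 = -6, a_3 = -1/3, a_4 = 0, a_5 = -1/30.

a_(n+2) = (2n - 4) / ((n+1)(n+2)) * a_n; check: a_0 = 3, a_1 = 1, a_2 = -6, a_3 = -1/3, a_4 = 0, a_5 = -1/30


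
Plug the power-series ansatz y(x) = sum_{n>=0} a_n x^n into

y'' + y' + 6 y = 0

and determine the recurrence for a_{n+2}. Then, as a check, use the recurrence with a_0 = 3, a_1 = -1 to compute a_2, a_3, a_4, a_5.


Substitute y = sum_n a_n x^n.
y''(x) has coefficient (n+2)(n+1) a_{n+2} at x^n;
y'(x) has coefficient (n+1) a_{n+1} at x^n;
6 y(x) has coefficient 6 a_n at x^n.
Matching x^n: (n+2)(n+1) a_{n+2} + (n+1) a_{n+1} + 6 a_n = 0.
Thus a_{n+2} = [-(n+1) a_{n+1} - 6 a_n] / ((n+1)(n+2)).

Check with a_0 = 3, a_1 = -1 (apply the recurrence for n = 0, 1, 2, 3): a_0 = 3, a_1 = -1, a_2 = -17/2, a_3 = 23/6, a_4 = 79/24, a_5 = -217/120.

a_(n+2) = [-(n+1) a_(n+1) - 6 a_n] / ((n+1)(n+2)); check: a_0 = 3, a_1 = -1, a_2 = -17/2, a_3 = 23/6, a_4 = 79/24, a_5 = -217/120


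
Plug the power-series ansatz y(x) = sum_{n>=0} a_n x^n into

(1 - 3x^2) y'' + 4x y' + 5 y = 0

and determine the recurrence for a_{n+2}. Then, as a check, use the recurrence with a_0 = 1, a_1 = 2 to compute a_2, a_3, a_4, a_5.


Substitute y = sum_n a_n x^n.
(1 - 3 x^2) y'' contributes (n+2)(n+1) a_{n+2} - 3 n(n-1) a_n at x^n.
4 x y'(x) contributes 4 n a_n at x^n.
5 y(x) contributes 5 a_n at x^n.
Matching x^n: (n+2)(n+1) a_{n+2} + (-3 n(n-1) + 4 n + 5) a_n = 0.
Thus a_{n+2} = (3 n(n-1) - 4 n - 5) / ((n+1)(n+2)) * a_n.

Check with a_0 = 1, a_1 = 2 (apply the recurrence for n = 0, 1, 2, 3): a_0 = 1, a_1 = 2, a_2 = -5/2, a_3 = -3, a_4 = 35/24, a_5 = -3/20.

a_(n+2) = (3 n(n-1) - 4 n - 5) / ((n+1)(n+2)) * a_n; check: a_0 = 1, a_1 = 2, a_2 = -5/2, a_3 = -3, a_4 = 35/24, a_5 = -3/20


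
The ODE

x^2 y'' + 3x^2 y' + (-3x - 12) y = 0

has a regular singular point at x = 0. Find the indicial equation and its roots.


Divide by x^2 to reach normal form y'' + P_1(x) y' + P_2(x) y = 0 with P_1(x) = 3 and P_2(x) = -3/x - 12/x^2.
x = 0 is a singular point because the y-coefficient -3/x - 12/x^2 has a pole at x = 0.
It is a regular singular point because x P_1(x) = p(x) = 3x and x^2 P_2(x) = q(x) = -3x - 12 are polynomials, hence analytic at x = 0.
p(0) = 0,  q(0) = -12.
Indicial equation: r(r-1) + p(0) r + q(0) = 0, i.e. r^2 + (p(0) - 1) r + q(0) = 0, i.e. r^2 - 1 r - 12 = 0.
Discriminant: (-1)^2 - 4(-12) = 49, so r = (1 ± 7)/2.
Solving: r_1 = 4, r_2 = -3.

indicial: r^2 - 1 r - 12 = 0; roots r_1 = 4, r_2 = -3


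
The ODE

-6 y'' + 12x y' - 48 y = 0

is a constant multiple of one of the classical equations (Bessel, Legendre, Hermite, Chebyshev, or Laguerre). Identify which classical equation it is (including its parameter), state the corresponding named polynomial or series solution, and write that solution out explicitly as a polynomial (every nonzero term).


All three coefficients share the factor -6; dividing through by -6 gives  y'' - 2x y' + 8 y = 0.
This matches the Hermite equation y'' - 2x y' + 2n y = 0 with 2n = 8, so n = 4; the polynomial solution is H_4(x).
With y = sum_k a_k x^k, matching x^k gives (k+2)(k+1) a_{k+2} = 2(k - n) a_k = 2(k - 4) a_k. The right side vanishes at k = 4, so the series with the parity of 4 terminates at degree 4.
Standard normalization: leading coefficient of H_n is 2^n, so a_4 = 2^4 = 16. Work downward with a_k = (k+1)(k+2) a_{k+2} / (2(k - n)):
  a_2 = (3)(4)(16) / (2(2 - 4)) = 192/(-4) = -48
  a_0 = (1)(2)(-48) / (2(0 - 4)) = -96/(-8) = 12
Hence H_4(x) = 16 x^4 - 48 x^2 + 12.

H_4(x); series = 16 x^4 - 48 x^2 + 12


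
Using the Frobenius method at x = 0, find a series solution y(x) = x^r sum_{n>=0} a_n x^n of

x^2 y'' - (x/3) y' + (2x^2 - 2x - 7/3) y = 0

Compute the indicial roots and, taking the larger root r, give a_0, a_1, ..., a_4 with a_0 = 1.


Write in Frobenius form y'' + (p(x)/x) y' + (q(x)/x^2) y = 0:
  p(x) = -1/3,  q(x) = 2x^2 - 2x - 7/3.
Indicial equation: r(r-1) + (-1/3) r + (-7/3) = 0 -> roots r_1 = 7/3, r_2 = -1.
Take r = r_1 = 7/3. Let y(x) = x^r sum_{n>=0} a_n x^n with a_0 = 1.
Substitute y = x^r sum a_n x^n and match x^{r+n}. The recurrence is
  D(n) a_n - 2 a_{n-1} + 2 a_{n-2} = 0,  where D(n) = (r+n)(r+n-1) + (-1/3)(r+n) + (-7/3).
  a_n = [2 a_{n-1} - 2 a_{n-2}] / D(n).
Since the indicial polynomial factors as (r - r_1)(r - r_2), D(n) = (r_1 + n - r_1)(r_1 + n - r_2) = n(n + 10/3).
Evaluating step by step (a_0 = 1):
  n = 1: D(1) = 1(1 + 10/3) = 13/3; numerator = 2(1) = 2; a_1 = (2)/(13/3) = 6/13
  n = 2: D(2) = 2(2 + 10/3) = 32/3; numerator = 2(6/13) - 2(1) = -14/13; a_2 = (-14/13)/(32/3) = -21/208
  n = 3: D(3) = 3(3 + 10/3) = 19; numerator = 2(-21/208) - 2(6/13) = -9/8; a_3 = (-9/8)/(19) = -9/152
  n = 4: D(4) = 4(4 + 10/3) = 88/3; numerator = 2(-9/152) - 2(-21/208) = 165/1976; a_4 = (165/1976)/(88/3) = 45/15808

r = 7/3; a_0 = 1; a_1 = 6/13; a_2 = -21/208; a_3 = -9/152; a_4 = 45/15808


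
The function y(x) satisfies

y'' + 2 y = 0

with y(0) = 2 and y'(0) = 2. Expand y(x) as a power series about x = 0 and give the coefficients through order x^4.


Ansatz: y(x) = sum_{n>=0} a_n x^n, so y'(x) = sum_{n>=1} n a_n x^(n-1) and y''(x) = sum_{n>=2} n(n-1) a_n x^(n-2).
Substitute into P(x) y'' + Q(x) y' + R(x) y = 0 with P(x) = 1, Q(x) = 0, R(x) = 2, and match powers of x.
Initial conditions: a_0 = 2, a_1 = 2.
Setting the coefficient of each power of x to zero and solving order by order (substituting the coefficients already found):
  x^0: 2 a_2 + 2 a_0 = 0  ->  2 a_2 = -2 a_0 = -4  ->  a_2 = -2
  x^1: 6 a_3 + 2 a_1 = 0  ->  6 a_3 = -2 a_1 = -4  ->  a_3 = -2/3
  x^2: 12 a_4 + 2 a_2 = 0  ->  12 a_4 = -2 a_2 = 4  ->  a_4 = 1/3
Truncated series: y(x) = 2 + 2 x - 2 x^2 - (2/3) x^3 + (1/3) x^4 + O(x^5).

a_0 = 2; a_1 = 2; a_2 = -2; a_3 = -2/3; a_4 = 1/3


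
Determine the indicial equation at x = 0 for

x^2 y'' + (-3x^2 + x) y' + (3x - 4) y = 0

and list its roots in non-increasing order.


Divide by x^2 to reach normal form y'' + P_1(x) y' + P_2(x) y = 0 with P_1(x) = -3 + 1/x and P_2(x) = 3/x - 4/x^2.
x = 0 is a singular point because the y'-coefficient -3 + 1/x has a pole at x = 0 and the y-coefficient 3/x - 4/x^2 has a pole at x = 0.
It is a regular singular point because x P_1(x) = p(x) = 1 - 3x and x^2 P_2(x) = q(x) = 3x - 4 are polynomials, hence analytic at x = 0.
p(0) = 1,  q(0) = -4.
Indicial equation: r(r-1) + p(0) r + q(0) = 0, i.e. r^2 + (p(0) - 1) r + q(0) = 0, i.e. r^2 - 4 = 0.
Discriminant: (0)^2 - 4(-4) = 16, so r = (0 ± 4)/2.
Solving: r_1 = 2, r_2 = -2.

indicial: r^2 - 4 = 0; roots r_1 = 2, r_2 = -2


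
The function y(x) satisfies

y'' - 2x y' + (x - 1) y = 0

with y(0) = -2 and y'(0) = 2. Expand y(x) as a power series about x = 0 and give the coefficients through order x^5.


Ansatz: y(x) = sum_{n>=0} a_n x^n, so y'(x) = sum_{n>=1} n a_n x^(n-1) and y''(x) = sum_{n>=2} n(n-1) a_n x^(n-2).
Substitute into P(x) y'' + Q(x) y' + R(x) y = 0 with P(x) = 1, Q(x) = -2x, R(x) = x - 1, and match powers of x.
Initial conditions: a_0 = -2, a_1 = 2.
Setting the coefficient of each power of x to zero and solving order by order (substituting the coefficients already found):
  x^0: 2 a_2 - a_0 = 0  ->  2 a_2 = a_0 = -2  ->  a_2 = -1
  x^1: 6 a_3 - 3 a_1 + a_0 = 0  ->  6 a_3 = 3 a_1 - a_0 = 8  ->  a_3 = 4/3
  x^2: 12 a_4 - 5 a_2 + a_1 = 0  ->  12 a_4 = 5 a_2 - a_1 = -7  ->  a_4 = -7/12
  x^3: 20 a_5 - 7 a_3 + a_2 = 0  ->  20 a_5 = 7 a_3 - a_2 = 31/3  ->  a_5 = 31/60
Truncated series: y(x) = -2 + 2 x - x^2 + (4/3) x^3 - (7/12) x^4 + (31/60) x^5 + O(x^6).

a_0 = -2; a_1 = 2; a_2 = -1; a_3 = 4/3; a_4 = -7/12; a_5 = 31/60


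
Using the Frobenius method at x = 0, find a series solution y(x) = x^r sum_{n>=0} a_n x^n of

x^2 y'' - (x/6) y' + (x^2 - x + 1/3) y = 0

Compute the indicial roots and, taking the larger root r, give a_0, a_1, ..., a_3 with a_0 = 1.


Write in Frobenius form y'' + (p(x)/x) y' + (q(x)/x^2) y = 0:
  p(x) = -1/6,  q(x) = x^2 - x + 1/3.
Indicial equation: r(r-1) + (-1/6) r + (1/3) = 0 -> roots r_1 = 2/3, r_2 = 1/2.
Take r = r_1 = 2/3. Let y(x) = x^r sum_{n>=0} a_n x^n with a_0 = 1.
Substitute y = x^r sum a_n x^n and match x^{r+n}. The recurrence is
  D(n) a_n - 1 a_{n-1} + 1 a_{n-2} = 0,  where D(n) = (r+n)(r+n-1) + (-1/6)(r+n) + (1/3).
  a_n = [1 a_{n-1} - 1 a_{n-2}] / D(n).
Since the indicial polynomial factors as (r - r_1)(r - r_2), D(n) = (r_1 + n - r_1)(r_1 + n - r_2) = n(n + 1/6).
Evaluating step by step (a_0 = 1):
  n = 1: D(1) = 1(1 + 1/6) = 7/6; numerator = 1(1) = 1; a_1 = (1)/(7/6) = 6/7
  n = 2: D(2) = 2(2 + 1/6) = 13/3; numerator = 1(6/7) - 1(1) = -1/7; a_2 = (-1/7)/(13/3) = -3/91
  n = 3: D(3) = 3(3 + 1/6) = 19/2; numerator = 1(-3/91) - 1(6/7) = -81/91; a_3 = (-81/91)/(19/2) = -162/1729

r = 2/3; a_0 = 1; a_1 = 6/7; a_2 = -3/91; a_3 = -162/1729


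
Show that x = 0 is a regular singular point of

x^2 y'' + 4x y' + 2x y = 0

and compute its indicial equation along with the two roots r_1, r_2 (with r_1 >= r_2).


Divide by x^2 to reach normal form y'' + P_1(x) y' + P_2(x) y = 0 with P_1(x) = 4/x and P_2(x) = 2/x.
x = 0 is a singular point because the y'-coefficient 4/x has a pole at x = 0 and the y-coefficient 2/x has a pole at x = 0.
It is a regular singular point because x P_1(x) = p(x) = 4 and x^2 P_2(x) = q(x) = 2x are polynomials, hence analytic at x = 0.
p(0) = 4,  q(0) = 0.
Indicial equation: r(r-1) + p(0) r + q(0) = 0, i.e. r^2 + (p(0) - 1) r + q(0) = 0, i.e. r^2 + 3 r = 0.
Discriminant: (3)^2 - 4(0) = 9, so r = (-3 ± 3)/2.
Solving: r_1 = 0, r_2 = -3.

indicial: r^2 + 3 r = 0; roots r_1 = 0, r_2 = -3


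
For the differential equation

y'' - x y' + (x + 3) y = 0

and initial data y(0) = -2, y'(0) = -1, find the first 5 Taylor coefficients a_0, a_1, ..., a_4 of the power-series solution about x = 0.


Ansatz: y(x) = sum_{n>=0} a_n x^n, so y'(x) = sum_{n>=1} n a_n x^(n-1) and y''(x) = sum_{n>=2} n(n-1) a_n x^(n-2).
Substitute into P(x) y'' + Q(x) y' + R(x) y = 0 with P(x) = 1, Q(x) = -x, R(x) = x + 3, and match powers of x.
Initial conditions: a_0 = -2, a_1 = -1.
Setting the coefficient of each power of x to zero and solving order by order (substituting the coefficients already found):
  x^0: 2 a_2 + 3 a_0 = 0  ->  2 a_2 = -3 a_0 = 6  ->  a_2 = 3
  x^1: 6 a_3 + 2 a_1 + a_0 = 0  ->  6 a_3 = -2 a_1 - a_0 = 4  ->  a_3 = 2/3
  x^2: 12 a_4 + a_2 + a_1 = 0  ->  12 a_4 = -a_2 - a_1 = -2  ->  a_4 = -1/6
Truncated series: y(x) = -2 - x + 3 x^2 + (2/3) x^3 - (1/6) x^4 + O(x^5).

a_0 = -2; a_1 = -1; a_2 = 3; a_3 = 2/3; a_4 = -1/6


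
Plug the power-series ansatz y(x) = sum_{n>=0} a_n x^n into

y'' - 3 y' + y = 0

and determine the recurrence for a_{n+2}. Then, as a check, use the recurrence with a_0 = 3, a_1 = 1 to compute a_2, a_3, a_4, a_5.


Substitute y = sum_n a_n x^n.
y''(x) has coefficient (n+2)(n+1) a_{n+2} at x^n;
-3 y'(x) has coefficient -3 (n+1) a_{n+1} at x^n;
y(x) has coefficient 1 a_n at x^n.
Matching x^n: (n+2)(n+1) a_{n+2} - 3 (n+1) a_{n+1} + 1 a_n = 0.
Thus a_{n+2} = [3 (n+1) a_{n+1} - 1 a_n] / ((n+1)(n+2)).

Check with a_0 = 3, a_1 = 1 (apply the recurrence for n = 0, 1, 2, 3): a_0 = 3, a_1 = 1, a_2 = 0, a_3 = -1/6, a_4 = -1/8, a_5 = -1/15.

a_(n+2) = [3 (n+1) a_(n+1) - 1 a_n] / ((n+1)(n+2)); check: a_0 = 3, a_1 = 1, a_2 = 0, a_3 = -1/6, a_4 = -1/8, a_5 = -1/15


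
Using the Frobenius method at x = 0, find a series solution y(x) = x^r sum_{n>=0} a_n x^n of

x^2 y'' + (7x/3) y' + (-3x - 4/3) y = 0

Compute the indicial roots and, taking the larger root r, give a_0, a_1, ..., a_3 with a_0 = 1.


Write in Frobenius form y'' + (p(x)/x) y' + (q(x)/x^2) y = 0:
  p(x) = 7/3,  q(x) = -3x - 4/3.
Indicial equation: r(r-1) + (7/3) r + (-4/3) = 0 -> roots r_1 = 2/3, r_2 = -2.
Take r = r_1 = 2/3. Let y(x) = x^r sum_{n>=0} a_n x^n with a_0 = 1.
Substitute y = x^r sum a_n x^n and match x^{r+n}. The recurrence is
  D(n) a_n - 3 a_{n-1} = 0,  where D(n) = (r+n)(r+n-1) + (7/3)(r+n) + (-4/3).
  a_n = 3 / D(n) * a_{n-1}.
Since the indicial polynomial factors as (r - r_1)(r - r_2), D(n) = (r_1 + n - r_1)(r_1 + n - r_2) = n(n + 8/3).
Evaluating step by step (a_0 = 1):
  n = 1: D(1) = 1(1 + 8/3) = 11/3; numerator = 3(1) = 3; a_1 = (3)/(11/3) = 9/11
  n = 2: D(2) = 2(2 + 8/3) = 28/3; numerator = 3(9/11) = 27/11; a_2 = (27/11)/(28/3) = 81/308
  n = 3: D(3) = 3(3 + 8/3) = 17; numerator = 3(81/308) = 243/308; a_3 = (243/308)/(17) = 243/5236

r = 2/3; a_0 = 1; a_1 = 9/11; a_2 = 81/308; a_3 = 243/5236


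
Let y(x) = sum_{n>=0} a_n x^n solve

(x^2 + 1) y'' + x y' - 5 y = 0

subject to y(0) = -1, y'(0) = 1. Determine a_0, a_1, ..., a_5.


Ansatz: y(x) = sum_{n>=0} a_n x^n, so y'(x) = sum_{n>=1} n a_n x^(n-1) and y''(x) = sum_{n>=2} n(n-1) a_n x^(n-2).
Substitute into P(x) y'' + Q(x) y' + R(x) y = 0 with P(x) = x^2 + 1, Q(x) = x, R(x) = -5, and match powers of x.
Initial conditions: a_0 = -1, a_1 = 1.
Setting the coefficient of each power of x to zero and solving order by order (substituting the coefficients already found):
  x^0: 2 a_2 - 5 a_0 = 0  ->  2 a_2 = 5 a_0 = -5  ->  a_2 = -5/2
  x^1: 6 a_3 - 4 a_1 = 0  ->  6 a_3 = 4 a_1 = 4  ->  a_3 = 2/3
  x^2: 12 a_4 - a_2 = 0  ->  12 a_4 = a_2 = -5/2  ->  a_4 = -5/24
  x^3: 20 a_5 + 4 a_3 = 0  ->  20 a_5 = -4 a_3 = -8/3  ->  a_5 = -2/15
Truncated series: y(x) = -1 + x - (5/2) x^2 + (2/3) x^3 - (5/24) x^4 - (2/15) x^5 + O(x^6).

a_0 = -1; a_1 = 1; a_2 = -5/2; a_3 = 2/3; a_4 = -5/24; a_5 = -2/15


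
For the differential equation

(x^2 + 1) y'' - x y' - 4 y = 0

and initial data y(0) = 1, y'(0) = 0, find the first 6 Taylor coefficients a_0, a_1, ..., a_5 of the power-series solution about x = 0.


Ansatz: y(x) = sum_{n>=0} a_n x^n, so y'(x) = sum_{n>=1} n a_n x^(n-1) and y''(x) = sum_{n>=2} n(n-1) a_n x^(n-2).
Substitute into P(x) y'' + Q(x) y' + R(x) y = 0 with P(x) = x^2 + 1, Q(x) = -x, R(x) = -4, and match powers of x.
Initial conditions: a_0 = 1, a_1 = 0.
Setting the coefficient of each power of x to zero and solving order by order (substituting the coefficients already found):
  x^0: 2 a_2 - 4 a_0 = 0  ->  2 a_2 = 4 a_0 = 4  ->  a_2 = 2
  x^1: 6 a_3 - 5 a_1 = 0  ->  6 a_3 = 5 a_1 = 0  ->  a_3 = 0
  x^2: 12 a_4 - 4 a_2 = 0  ->  12 a_4 = 4 a_2 = 8  ->  a_4 = 2/3
  x^3: 20 a_5 - a_3 = 0  ->  20 a_5 = a_3 = 0  ->  a_5 = 0
Truncated series: y(x) = 1 + 2 x^2 + (2/3) x^4 + O(x^6).

a_0 = 1; a_1 = 0; a_2 = 2; a_3 = 0; a_4 = 2/3; a_5 = 0


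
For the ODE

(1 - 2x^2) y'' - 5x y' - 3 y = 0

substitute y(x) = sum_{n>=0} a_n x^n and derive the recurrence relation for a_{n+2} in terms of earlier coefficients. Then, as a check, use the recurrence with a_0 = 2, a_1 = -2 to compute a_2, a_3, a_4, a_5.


Substitute y = sum_n a_n x^n.
(1 - 2 x^2) y'' contributes (n+2)(n+1) a_{n+2} - 2 n(n-1) a_n at x^n.
-5 x y'(x) contributes -5 n a_n at x^n.
-3 y(x) contributes -3 a_n at x^n.
Matching x^n: (n+2)(n+1) a_{n+2} + (-2 n(n-1) - 5 n - 3) a_n = 0.
Thus a_{n+2} = (2 n(n-1) + 5 n + 3) / ((n+1)(n+2)) * a_n.

Check with a_0 = 2, a_1 = -2 (apply the recurrence for n = 0, 1, 2, 3): a_0 = 2, a_1 = -2, a_2 = 3, a_3 = -8/3, a_4 = 17/4, a_5 = -4.

a_(n+2) = (2 n(n-1) + 5 n + 3) / ((n+1)(n+2)) * a_n; check: a_0 = 2, a_1 = -2, a_2 = 3, a_3 = -8/3, a_4 = 17/4, a_5 = -4


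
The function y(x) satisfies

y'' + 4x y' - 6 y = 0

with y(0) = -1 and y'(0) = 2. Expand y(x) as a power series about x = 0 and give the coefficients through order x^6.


Ansatz: y(x) = sum_{n>=0} a_n x^n, so y'(x) = sum_{n>=1} n a_n x^(n-1) and y''(x) = sum_{n>=2} n(n-1) a_n x^(n-2).
Substitute into P(x) y'' + Q(x) y' + R(x) y = 0 with P(x) = 1, Q(x) = 4x, R(x) = -6, and match powers of x.
Initial conditions: a_0 = -1, a_1 = 2.
Setting the coefficient of each power of x to zero and solving order by order (substituting the coefficients already found):
  x^0: 2 a_2 - 6 a_0 = 0  ->  2 a_2 = 6 a_0 = -6  ->  a_2 = -3
  x^1: 6 a_3 - 2 a_1 = 0  ->  6 a_3 = 2 a_1 = 4  ->  a_3 = 2/3
  x^2: 12 a_4 + 2 a_2 = 0  ->  12 a_4 = -2 a_2 = 6  ->  a_4 = 1/2
  x^3: 20 a_5 + 6 a_3 = 0  ->  20 a_5 = -6 a_3 = -4  ->  a_5 = -1/5
  x^4: 30 a_6 + 10 a_4 = 0  ->  30 a_6 = -10 a_4 = -5  ->  a_6 = -1/6
Truncated series: y(x) = -1 + 2 x - 3 x^2 + (2/3) x^3 + (1/2) x^4 - (1/5) x^5 - (1/6) x^6 + O(x^7).

a_0 = -1; a_1 = 2; a_2 = -3; a_3 = 2/3; a_4 = 1/2; a_5 = -1/5; a_6 = -1/6


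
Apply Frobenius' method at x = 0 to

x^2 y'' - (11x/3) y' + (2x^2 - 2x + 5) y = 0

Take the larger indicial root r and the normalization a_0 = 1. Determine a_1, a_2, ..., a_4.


Write in Frobenius form y'' + (p(x)/x) y' + (q(x)/x^2) y = 0:
  p(x) = -11/3,  q(x) = 2x^2 - 2x + 5.
Indicial equation: r(r-1) + (-11/3) r + (5) = 0 -> roots r_1 = 3, r_2 = 5/3.
Take r = r_1 = 3. Let y(x) = x^r sum_{n>=0} a_n x^n with a_0 = 1.
Substitute y = x^r sum a_n x^n and match x^{r+n}. The recurrence is
  D(n) a_n - 2 a_{n-1} + 2 a_{n-2} = 0,  where D(n) = (r+n)(r+n-1) + (-11/3)(r+n) + (5).
  a_n = [2 a_{n-1} - 2 a_{n-2}] / D(n).
Since the indicial polynomial factors as (r - r_1)(r - r_2), D(n) = (r_1 + n - r_1)(r_1 + n - r_2) = n(n + 4/3).
Evaluating step by step (a_0 = 1):
  n = 1: D(1) = 1(1 + 4/3) = 7/3; numerator = 2(1) = 2; a_1 = (2)/(7/3) = 6/7
  n = 2: D(2) = 2(2 + 4/3) = 20/3; numerator = 2(6/7) - 2(1) = -2/7; a_2 = (-2/7)/(20/3) = -3/70
  n = 3: D(3) = 3(3 + 4/3) = 13; numerator = 2(-3/70) - 2(6/7) = -9/5; a_3 = (-9/5)/(13) = -9/65
  n = 4: D(4) = 4(4 + 4/3) = 64/3; numerator = 2(-9/65) - 2(-3/70) = -87/455; a_4 = (-87/455)/(64/3) = -261/29120

r = 3; a_0 = 1; a_1 = 6/7; a_2 = -3/70; a_3 = -9/65; a_4 = -261/29120


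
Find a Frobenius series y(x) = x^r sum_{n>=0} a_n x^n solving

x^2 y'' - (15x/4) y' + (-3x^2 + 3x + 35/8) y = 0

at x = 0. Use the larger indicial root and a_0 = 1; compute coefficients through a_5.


Write in Frobenius form y'' + (p(x)/x) y' + (q(x)/x^2) y = 0:
  p(x) = -15/4,  q(x) = -3x^2 + 3x + 35/8.
Indicial equation: r(r-1) + (-15/4) r + (35/8) = 0 -> roots r_1 = 7/2, r_2 = 5/4.
Take r = r_1 = 7/2. Let y(x) = x^r sum_{n>=0} a_n x^n with a_0 = 1.
Substitute y = x^r sum a_n x^n and match x^{r+n}. The recurrence is
  D(n) a_n + 3 a_{n-1} - 3 a_{n-2} = 0,  where D(n) = (r+n)(r+n-1) + (-15/4)(r+n) + (35/8).
  a_n = [-3 a_{n-1} + 3 a_{n-2}] / D(n).
Since the indicial polynomial factors as (r - r_1)(r - r_2), D(n) = (r_1 + n - r_1)(r_1 + n - r_2) = n(n + 9/4).
Evaluating step by step (a_0 = 1):
  n = 1: D(1) = 1(1 + 9/4) = 13/4; numerator = -3(1) = -3; a_1 = (-3)/(13/4) = -12/13
  n = 2: D(2) = 2(2 + 9/4) = 17/2; numerator = -3(-12/13) + 3(1) = 75/13; a_2 = (75/13)/(17/2) = 150/221
  n = 3: D(3) = 3(3 + 9/4) = 63/4; numerator = -3(150/221) + 3(-12/13) = -1062/221; a_3 = (-1062/221)/(63/4) = -472/1547
  n = 4: D(4) = 4(4 + 9/4) = 25; numerator = -3(-472/1547) + 3(150/221) = 4566/1547; a_4 = (4566/1547)/(25) = 4566/38675
  n = 5: D(5) = 5(5 + 9/4) = 145/4; numerator = -3(4566/38675) + 3(-472/1547) = -7014/5525; a_5 = (-7014/5525)/(145/4) = -28056/801125

r = 7/2; a_0 = 1; a_1 = -12/13; a_2 = 150/221; a_3 = -472/1547; a_4 = 4566/38675; a_5 = -28056/801125


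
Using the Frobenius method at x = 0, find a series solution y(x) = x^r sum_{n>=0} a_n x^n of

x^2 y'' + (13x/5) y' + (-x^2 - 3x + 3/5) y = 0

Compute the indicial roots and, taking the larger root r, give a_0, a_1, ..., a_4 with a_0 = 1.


Write in Frobenius form y'' + (p(x)/x) y' + (q(x)/x^2) y = 0:
  p(x) = 13/5,  q(x) = -x^2 - 3x + 3/5.
Indicial equation: r(r-1) + (13/5) r + (3/5) = 0 -> roots r_1 = -3/5, r_2 = -1.
Take r = r_1 = -3/5. Let y(x) = x^r sum_{n>=0} a_n x^n with a_0 = 1.
Substitute y = x^r sum a_n x^n and match x^{r+n}. The recurrence is
  D(n) a_n - 3 a_{n-1} - 1 a_{n-2} = 0,  where D(n) = (r+n)(r+n-1) + (13/5)(r+n) + (3/5).
  a_n = [3 a_{n-1} + 1 a_{n-2}] / D(n).
Since the indicial polynomial factors as (r - r_1)(r - r_2), D(n) = (r_1 + n - r_1)(r_1 + n - r_2) = n(n + 2/5).
Evaluating step by step (a_0 = 1):
  n = 1: D(1) = 1(1 + 2/5) = 7/5; numerator = 3(1) = 3; a_1 = (3)/(7/5) = 15/7
  n = 2: D(2) = 2(2 + 2/5) = 24/5; numerator = 3(15/7) + 1(1) = 52/7; a_2 = (52/7)/(24/5) = 65/42
  n = 3: D(3) = 3(3 + 2/5) = 51/5; numerator = 3(65/42) + 1(15/7) = 95/14; a_3 = (95/14)/(51/5) = 475/714
  n = 4: D(4) = 4(4 + 2/5) = 88/5; numerator = 3(475/714) + 1(65/42) = 1265/357; a_4 = (1265/357)/(88/5) = 575/2856

r = -3/5; a_0 = 1; a_1 = 15/7; a_2 = 65/42; a_3 = 475/714; a_4 = 575/2856


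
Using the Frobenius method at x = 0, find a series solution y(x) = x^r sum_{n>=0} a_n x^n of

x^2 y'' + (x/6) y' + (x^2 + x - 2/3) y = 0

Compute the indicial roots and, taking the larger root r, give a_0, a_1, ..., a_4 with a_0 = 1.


Write in Frobenius form y'' + (p(x)/x) y' + (q(x)/x^2) y = 0:
  p(x) = 1/6,  q(x) = x^2 + x - 2/3.
Indicial equation: r(r-1) + (1/6) r + (-2/3) = 0 -> roots r_1 = 4/3, r_2 = -1/2.
Take r = r_1 = 4/3. Let y(x) = x^r sum_{n>=0} a_n x^n with a_0 = 1.
Substitute y = x^r sum a_n x^n and match x^{r+n}. The recurrence is
  D(n) a_n + 1 a_{n-1} + 1 a_{n-2} = 0,  where D(n) = (r+n)(r+n-1) + (1/6)(r+n) + (-2/3).
  a_n = [-1 a_{n-1} - 1 a_{n-2}] / D(n).
Since the indicial polynomial factors as (r - r_1)(r - r_2), D(n) = (r_1 + n - r_1)(r_1 + n - r_2) = n(n + 11/6).
Evaluating step by step (a_0 = 1):
  n = 1: D(1) = 1(1 + 11/6) = 17/6; numerator = -1(1) = -1; a_1 = (-1)/(17/6) = -6/17
  n = 2: D(2) = 2(2 + 11/6) = 23/3; numerator = -1(-6/17) - 1(1) = -11/17; a_2 = (-11/17)/(23/3) = -33/391
  n = 3: D(3) = 3(3 + 11/6) = 29/2; numerator = -1(-33/391) - 1(-6/17) = 171/391; a_3 = (171/391)/(29/2) = 342/11339
  n = 4: D(4) = 4(4 + 11/6) = 70/3; numerator = -1(342/11339) - 1(-33/391) = 615/11339; a_4 = (615/11339)/(70/3) = 369/158746

r = 4/3; a_0 = 1; a_1 = -6/17; a_2 = -33/391; a_3 = 342/11339; a_4 = 369/158746


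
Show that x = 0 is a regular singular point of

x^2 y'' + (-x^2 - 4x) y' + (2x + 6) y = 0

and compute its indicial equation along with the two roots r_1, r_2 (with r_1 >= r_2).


Divide by x^2 to reach normal form y'' + P_1(x) y' + P_2(x) y = 0 with P_1(x) = -1 - 4/x and P_2(x) = 2/x + 6/x^2.
x = 0 is a singular point because the y'-coefficient -1 - 4/x has a pole at x = 0 and the y-coefficient 2/x + 6/x^2 has a pole at x = 0.
It is a regular singular point because x P_1(x) = p(x) = -x - 4 and x^2 P_2(x) = q(x) = 2x + 6 are polynomials, hence analytic at x = 0.
p(0) = -4,  q(0) = 6.
Indicial equation: r(r-1) + p(0) r + q(0) = 0, i.e. r^2 + (p(0) - 1) r + q(0) = 0, i.e. r^2 - 5 r + 6 = 0.
Discriminant: (-5)^2 - 4(6) = 1, so r = (5 ± 1)/2.
Solving: r_1 = 3, r_2 = 2.

indicial: r^2 - 5 r + 6 = 0; roots r_1 = 3, r_2 = 2


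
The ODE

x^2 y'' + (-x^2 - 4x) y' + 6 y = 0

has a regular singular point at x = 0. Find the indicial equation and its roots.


Divide by x^2 to reach normal form y'' + P_1(x) y' + P_2(x) y = 0 with P_1(x) = -1 - 4/x and P_2(x) = 6/x^2.
x = 0 is a singular point because the y'-coefficient -1 - 4/x has a pole at x = 0 and the y-coefficient 6/x^2 has a pole at x = 0.
It is a regular singular point because x P_1(x) = p(x) = -x - 4 and x^2 P_2(x) = q(x) = 6 are polynomials, hence analytic at x = 0.
p(0) = -4,  q(0) = 6.
Indicial equation: r(r-1) + p(0) r + q(0) = 0, i.e. r^2 + (p(0) - 1) r + q(0) = 0, i.e. r^2 - 5 r + 6 = 0.
Discriminant: (-5)^2 - 4(6) = 1, so r = (5 ± 1)/2.
Solving: r_1 = 3, r_2 = 2.

indicial: r^2 - 5 r + 6 = 0; roots r_1 = 3, r_2 = 2


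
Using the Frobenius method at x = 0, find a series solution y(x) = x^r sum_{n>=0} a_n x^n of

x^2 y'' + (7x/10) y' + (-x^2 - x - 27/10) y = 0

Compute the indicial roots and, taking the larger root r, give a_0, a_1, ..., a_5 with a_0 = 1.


Write in Frobenius form y'' + (p(x)/x) y' + (q(x)/x^2) y = 0:
  p(x) = 7/10,  q(x) = -x^2 - x - 27/10.
Indicial equation: r(r-1) + (7/10) r + (-27/10) = 0 -> roots r_1 = 9/5, r_2 = -3/2.
Take r = r_1 = 9/5. Let y(x) = x^r sum_{n>=0} a_n x^n with a_0 = 1.
Substitute y = x^r sum a_n x^n and match x^{r+n}. The recurrence is
  D(n) a_n - 1 a_{n-1} - 1 a_{n-2} = 0,  where D(n) = (r+n)(r+n-1) + (7/10)(r+n) + (-27/10).
  a_n = [1 a_{n-1} + 1 a_{n-2}] / D(n).
Since the indicial polynomial factors as (r - r_1)(r - r_2), D(n) = (r_1 + n - r_1)(r_1 + n - r_2) = n(n + 33/10).
Evaluating step by step (a_0 = 1):
  n = 1: D(1) = 1(1 + 33/10) = 43/10; numerator = 1(1) = 1; a_1 = (1)/(43/10) = 10/43
  n = 2: D(2) = 2(2 + 33/10) = 53/5; numerator = 1(10/43) + 1(1) = 53/43; a_2 = (53/43)/(53/5) = 5/43
  n = 3: D(3) = 3(3 + 33/10) = 189/10; numerator = 1(5/43) + 1(10/43) = 15/43; a_3 = (15/43)/(189/10) = 50/2709
  n = 4: D(4) = 4(4 + 33/10) = 146/5; numerator = 1(50/2709) + 1(5/43) = 365/2709; a_4 = (365/2709)/(146/5) = 25/5418
  n = 5: D(5) = 5(5 + 33/10) = 83/2; numerator = 1(25/5418) + 1(50/2709) = 125/5418; a_5 = (125/5418)/(83/2) = 125/224847

r = 9/5; a_0 = 1; a_1 = 10/43; a_2 = 5/43; a_3 = 50/2709; a_4 = 25/5418; a_5 = 125/224847


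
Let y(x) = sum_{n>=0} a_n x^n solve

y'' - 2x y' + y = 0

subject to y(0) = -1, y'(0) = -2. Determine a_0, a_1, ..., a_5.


Ansatz: y(x) = sum_{n>=0} a_n x^n, so y'(x) = sum_{n>=1} n a_n x^(n-1) and y''(x) = sum_{n>=2} n(n-1) a_n x^(n-2).
Substitute into P(x) y'' + Q(x) y' + R(x) y = 0 with P(x) = 1, Q(x) = -2x, R(x) = 1, and match powers of x.
Initial conditions: a_0 = -1, a_1 = -2.
Setting the coefficient of each power of x to zero and solving order by order (substituting the coefficients already found):
  x^0: 2 a_2 + a_0 = 0  ->  2 a_2 = -a_0 = 1  ->  a_2 = 1/2
  x^1: 6 a_3 - a_1 = 0  ->  6 a_3 = a_1 = -2  ->  a_3 = -1/3
  x^2: 12 a_4 - 3 a_2 = 0  ->  12 a_4 = 3 a_2 = 3/2  ->  a_4 = 1/8
  x^3: 20 a_5 - 5 a_3 = 0  ->  20 a_5 = 5 a_3 = -5/3  ->  a_5 = -1/12
Truncated series: y(x) = -1 - 2 x + (1/2) x^2 - (1/3) x^3 + (1/8) x^4 - (1/12) x^5 + O(x^6).

a_0 = -1; a_1 = -2; a_2 = 1/2; a_3 = -1/3; a_4 = 1/8; a_5 = -1/12


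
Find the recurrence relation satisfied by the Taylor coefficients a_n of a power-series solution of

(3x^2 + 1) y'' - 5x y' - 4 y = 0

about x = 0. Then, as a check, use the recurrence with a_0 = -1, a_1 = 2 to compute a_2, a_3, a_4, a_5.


Substitute y = sum_n a_n x^n.
(1 + 3 x^2) y'' contributes (n+2)(n+1) a_{n+2} + 3 n(n-1) a_n at x^n.
-5 x y'(x) contributes -5 n a_n at x^n.
-4 y(x) contributes -4 a_n at x^n.
Matching x^n: (n+2)(n+1) a_{n+2} + (3 n(n-1) - 5 n - 4) a_n = 0.
Thus a_{n+2} = (-3 n(n-1) + 5 n + 4) / ((n+1)(n+2)) * a_n.

Check with a_0 = -1, a_1 = 2 (apply the recurrence for n = 0, 1, 2, 3): a_0 = -1, a_1 = 2, a_2 = -2, a_3 = 3, a_4 = -4/3, a_5 = 3/20.

a_(n+2) = (-3 n(n-1) + 5 n + 4) / ((n+1)(n+2)) * a_n; check: a_0 = -1, a_1 = 2, a_2 = -2, a_3 = 3, a_4 = -4/3, a_5 = 3/20


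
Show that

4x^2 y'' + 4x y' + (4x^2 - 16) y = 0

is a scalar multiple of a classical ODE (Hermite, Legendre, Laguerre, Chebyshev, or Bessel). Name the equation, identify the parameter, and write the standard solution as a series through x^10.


All three coefficients share the factor 4; dividing through by 4 gives  x^2 y'' + x y' + (x^2 - 4) y = 0.
This matches the Bessel equation x^2 y'' + x y' + (x^2 - nu^2) y = 0 with nu^2 = 4, so nu = 2; the solution bounded at x = 0 is J_2(x).
Frobenius at x = 0: indicial roots ±nu; for r = nu the recurrence k(k + 2nu) c_k = -c_{k-2} gives the standard series J_nu(x) = sum_{k>=0} (-1)^k / (k! (k+nu)!) (x/2)^(2k+nu). Evaluate the first 5 terms:
  k = 0: (-1)^0 / (0! * 2! * 2^2) x^2 = 1/(1*2*4) x^2 = (1/8) x^2
  k = 1: (-1)^1 / (1! * 3! * 2^4) x^4 = -1/(1*6*16) x^4 = (-1/96) x^4
  k = 2: (-1)^2 / (2! * 4! * 2^6) x^6 = 1/(2*24*64) x^6 = (1/3072) x^6
  k = 3: (-1)^3 / (3! * 5! * 2^8) x^8 = -1/(6*120*256) x^8 = (-1/184320) x^8
  k = 4: (-1)^4 / (4! * 6! * 2^10) x^10 = 1/(24*720*1024) x^10 = (1/17694720) x^10
Hence J_2(x) = x^10/17694720 - x^8/184320 + x^6/3072 - x^4/96 + x^2/8 + ....

J_2(x); series = x^10/17694720 - x^8/184320 + x^6/3072 - x^4/96 + x^2/8


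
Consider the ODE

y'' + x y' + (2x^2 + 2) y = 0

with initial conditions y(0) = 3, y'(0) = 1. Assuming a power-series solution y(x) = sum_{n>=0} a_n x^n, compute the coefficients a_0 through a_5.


Ansatz: y(x) = sum_{n>=0} a_n x^n, so y'(x) = sum_{n>=1} n a_n x^(n-1) and y''(x) = sum_{n>=2} n(n-1) a_n x^(n-2).
Substitute into P(x) y'' + Q(x) y' + R(x) y = 0 with P(x) = 1, Q(x) = x, R(x) = 2x^2 + 2, and match powers of x.
Initial conditions: a_0 = 3, a_1 = 1.
Setting the coefficient of each power of x to zero and solving order by order (substituting the coefficients already found):
  x^0: 2 a_2 + 2 a_0 = 0  ->  2 a_2 = -2 a_0 = -6  ->  a_2 = -3
  x^1: 6 a_3 + 3 a_1 = 0  ->  6 a_3 = -3 a_1 = -3  ->  a_3 = -1/2
  x^2: 12 a_4 + 4 a_2 + 2 a_0 = 0  ->  12 a_4 = -4 a_2 - 2 a_0 = 6  ->  a_4 = 1/2
  x^3: 20 a_5 + 5 a_3 + 2 a_1 = 0  ->  20 a_5 = -5 a_3 - 2 a_1 = 1/2  ->  a_5 = 1/40
Truncated series: y(x) = 3 + x - 3 x^2 - (1/2) x^3 + (1/2) x^4 + (1/40) x^5 + O(x^6).

a_0 = 3; a_1 = 1; a_2 = -3; a_3 = -1/2; a_4 = 1/2; a_5 = 1/40


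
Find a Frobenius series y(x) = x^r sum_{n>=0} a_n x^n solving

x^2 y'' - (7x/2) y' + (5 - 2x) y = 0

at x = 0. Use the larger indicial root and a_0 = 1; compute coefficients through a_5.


Write in Frobenius form y'' + (p(x)/x) y' + (q(x)/x^2) y = 0:
  p(x) = -7/2,  q(x) = 5 - 2x.
Indicial equation: r(r-1) + (-7/2) r + (5) = 0 -> roots r_1 = 5/2, r_2 = 2.
Take r = r_1 = 5/2. Let y(x) = x^r sum_{n>=0} a_n x^n with a_0 = 1.
Substitute y = x^r sum a_n x^n and match x^{r+n}. The recurrence is
  D(n) a_n - 2 a_{n-1} = 0,  where D(n) = (r+n)(r+n-1) + (-7/2)(r+n) + (5).
  a_n = 2 / D(n) * a_{n-1}.
Since the indicial polynomial factors as (r - r_1)(r - r_2), D(n) = (r_1 + n - r_1)(r_1 + n - r_2) = n(n + 1/2).
Evaluating step by step (a_0 = 1):
  n = 1: D(1) = 1(1 + 1/2) = 3/2; numerator = 2(1) = 2; a_1 = (2)/(3/2) = 4/3
  n = 2: D(2) = 2(2 + 1/2) = 5; numerator = 2(4/3) = 8/3; a_2 = (8/3)/(5) = 8/15
  n = 3: D(3) = 3(3 + 1/2) = 21/2; numerator = 2(8/15) = 16/15; a_3 = (16/15)/(21/2) = 32/315
  n = 4: D(4) = 4(4 + 1/2) = 18; numerator = 2(32/315) = 64/315; a_4 = (64/315)/(18) = 32/2835
  n = 5: D(5) = 5(5 + 1/2) = 55/2; numerator = 2(32/2835) = 64/2835; a_5 = (64/2835)/(55/2) = 128/155925

r = 5/2; a_0 = 1; a_1 = 4/3; a_2 = 8/15; a_3 = 32/315; a_4 = 32/2835; a_5 = 128/155925


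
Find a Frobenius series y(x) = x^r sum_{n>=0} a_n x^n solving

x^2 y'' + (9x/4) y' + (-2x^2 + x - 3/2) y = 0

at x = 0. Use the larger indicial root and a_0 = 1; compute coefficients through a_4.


Write in Frobenius form y'' + (p(x)/x) y' + (q(x)/x^2) y = 0:
  p(x) = 9/4,  q(x) = -2x^2 + x - 3/2.
Indicial equation: r(r-1) + (9/4) r + (-3/2) = 0 -> roots r_1 = 3/4, r_2 = -2.
Take r = r_1 = 3/4. Let y(x) = x^r sum_{n>=0} a_n x^n with a_0 = 1.
Substitute y = x^r sum a_n x^n and match x^{r+n}. The recurrence is
  D(n) a_n + 1 a_{n-1} - 2 a_{n-2} = 0,  where D(n) = (r+n)(r+n-1) + (9/4)(r+n) + (-3/2).
  a_n = [-1 a_{n-1} + 2 a_{n-2}] / D(n).
Since the indicial polynomial factors as (r - r_1)(r - r_2), D(n) = (r_1 + n - r_1)(r_1 + n - r_2) = n(n + 11/4).
Evaluating step by step (a_0 = 1):
  n = 1: D(1) = 1(1 + 11/4) = 15/4; numerator = -1(1) = -1; a_1 = (-1)/(15/4) = -4/15
  n = 2: D(2) = 2(2 + 11/4) = 19/2; numerator = -1(-4/15) + 2(1) = 34/15; a_2 = (34/15)/(19/2) = 68/285
  n = 3: D(3) = 3(3 + 11/4) = 69/4; numerator = -1(68/285) + 2(-4/15) = -44/57; a_3 = (-44/57)/(69/4) = -176/3933
  n = 4: D(4) = 4(4 + 11/4) = 27; numerator = -1(-176/3933) + 2(68/285) = 10264/19665; a_4 = (10264/19665)/(27) = 10264/530955

r = 3/4; a_0 = 1; a_1 = -4/15; a_2 = 68/285; a_3 = -176/3933; a_4 = 10264/530955


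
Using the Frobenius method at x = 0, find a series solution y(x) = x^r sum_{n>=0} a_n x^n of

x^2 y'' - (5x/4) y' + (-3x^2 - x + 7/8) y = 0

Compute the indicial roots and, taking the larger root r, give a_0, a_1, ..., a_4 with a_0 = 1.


Write in Frobenius form y'' + (p(x)/x) y' + (q(x)/x^2) y = 0:
  p(x) = -5/4,  q(x) = -3x^2 - x + 7/8.
Indicial equation: r(r-1) + (-5/4) r + (7/8) = 0 -> roots r_1 = 7/4, r_2 = 1/2.
Take r = r_1 = 7/4. Let y(x) = x^r sum_{n>=0} a_n x^n with a_0 = 1.
Substitute y = x^r sum a_n x^n and match x^{r+n}. The recurrence is
  D(n) a_n - 1 a_{n-1} - 3 a_{n-2} = 0,  where D(n) = (r+n)(r+n-1) + (-5/4)(r+n) + (7/8).
  a_n = [1 a_{n-1} + 3 a_{n-2}] / D(n).
Since the indicial polynomial factors as (r - r_1)(r - r_2), D(n) = (r_1 + n - r_1)(r_1 + n - r_2) = n(n + 5/4).
Evaluating step by step (a_0 = 1):
  n = 1: D(1) = 1(1 + 5/4) = 9/4; numerator = 1(1) = 1; a_1 = (1)/(9/4) = 4/9
  n = 2: D(2) = 2(2 + 5/4) = 13/2; numerator = 1(4/9) + 3(1) = 31/9; a_2 = (31/9)/(13/2) = 62/117
  n = 3: D(3) = 3(3 + 5/4) = 51/4; numerator = 1(62/117) + 3(4/9) = 218/117; a_3 = (218/117)/(51/4) = 872/5967
  n = 4: D(4) = 4(4 + 5/4) = 21; numerator = 1(872/5967) + 3(62/117) = 10358/5967; a_4 = (10358/5967)/(21) = 10358/125307

r = 7/4; a_0 = 1; a_1 = 4/9; a_2 = 62/117; a_3 = 872/5967; a_4 = 10358/125307


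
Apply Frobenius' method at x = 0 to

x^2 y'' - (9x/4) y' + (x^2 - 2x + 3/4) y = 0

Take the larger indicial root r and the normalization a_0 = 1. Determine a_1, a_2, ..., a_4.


Write in Frobenius form y'' + (p(x)/x) y' + (q(x)/x^2) y = 0:
  p(x) = -9/4,  q(x) = x^2 - 2x + 3/4.
Indicial equation: r(r-1) + (-9/4) r + (3/4) = 0 -> roots r_1 = 3, r_2 = 1/4.
Take r = r_1 = 3. Let y(x) = x^r sum_{n>=0} a_n x^n with a_0 = 1.
Substitute y = x^r sum a_n x^n and match x^{r+n}. The recurrence is
  D(n) a_n - 2 a_{n-1} + 1 a_{n-2} = 0,  where D(n) = (r+n)(r+n-1) + (-9/4)(r+n) + (3/4).
  a_n = [2 a_{n-1} - 1 a_{n-2}] / D(n).
Since the indicial polynomial factors as (r - r_1)(r - r_2), D(n) = (r_1 + n - r_1)(r_1 + n - r_2) = n(n + 11/4).
Evaluating step by step (a_0 = 1):
  n = 1: D(1) = 1(1 + 11/4) = 15/4; numerator = 2(1) = 2; a_1 = (2)/(15/4) = 8/15
  n = 2: D(2) = 2(2 + 11/4) = 19/2; numerator = 2(8/15) - 1(1) = 1/15; a_2 = (1/15)/(19/2) = 2/285
  n = 3: D(3) = 3(3 + 11/4) = 69/4; numerator = 2(2/285) - 1(8/15) = -148/285; a_3 = (-148/285)/(69/4) = -592/19665
  n = 4: D(4) = 4(4 + 11/4) = 27; numerator = 2(-592/19665) - 1(2/285) = -1322/19665; a_4 = (-1322/19665)/(27) = -1322/530955

r = 3; a_0 = 1; a_1 = 8/15; a_2 = 2/285; a_3 = -592/19665; a_4 = -1322/530955


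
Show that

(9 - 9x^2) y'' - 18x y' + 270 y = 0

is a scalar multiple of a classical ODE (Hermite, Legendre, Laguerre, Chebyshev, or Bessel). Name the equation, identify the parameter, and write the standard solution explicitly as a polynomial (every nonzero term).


All three coefficients share the factor 9; dividing through by 9 gives  (1 - x^2) y'' - 2x y' + 30 y = 0.
This matches the Legendre equation (1 - x^2) y'' - 2x y' + n(n+1) y = 0 (note the -2x y' term) with n(n+1) = 30, so n = 5; the polynomial solution is P_5(x).
With y = sum_k a_k x^k, matching x^k gives (k+2)(k+1) a_{k+2} = [k(k+1) - n(n+1)] a_k = (k - 5)(k + 6) a_k. The right side vanishes at k = 5, so the series with the parity of 5 terminates at degree 5.
Standard normalization (P_n(1) = 1): leading coefficient (2n)!/(2^n (n!)^2) = 3628800/(32*14400) = 63/8, so a_5 = 63/8. Work downward with a_k = (k+1)(k+2) a_{k+2} / ((k - 5)(k + 6)):
  a_3 = (4)(5)(63/8) / ((3 - 5)(3 + 6)) = (315/2)/(-18) = -35/4
  a_1 = (2)(3)(-35/4) / ((1 - 5)(1 + 6)) = (-105/2)/(-28) = 15/8
Hence P_5(x) = 63 x^5/8 - 35 x^3/4 + 15 x/8.

P_5(x); series = 63 x^5/8 - 35 x^3/4 + 15 x/8
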